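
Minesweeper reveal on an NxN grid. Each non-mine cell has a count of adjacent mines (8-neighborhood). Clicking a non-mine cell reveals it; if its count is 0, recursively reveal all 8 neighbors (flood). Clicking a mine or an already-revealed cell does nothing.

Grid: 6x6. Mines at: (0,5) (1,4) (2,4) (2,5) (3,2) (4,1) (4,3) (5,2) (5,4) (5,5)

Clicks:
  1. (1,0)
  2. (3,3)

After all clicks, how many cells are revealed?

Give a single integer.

Click 1 (1,0) count=0: revealed 14 new [(0,0) (0,1) (0,2) (0,3) (1,0) (1,1) (1,2) (1,3) (2,0) (2,1) (2,2) (2,3) (3,0) (3,1)] -> total=14
Click 2 (3,3) count=3: revealed 1 new [(3,3)] -> total=15

Answer: 15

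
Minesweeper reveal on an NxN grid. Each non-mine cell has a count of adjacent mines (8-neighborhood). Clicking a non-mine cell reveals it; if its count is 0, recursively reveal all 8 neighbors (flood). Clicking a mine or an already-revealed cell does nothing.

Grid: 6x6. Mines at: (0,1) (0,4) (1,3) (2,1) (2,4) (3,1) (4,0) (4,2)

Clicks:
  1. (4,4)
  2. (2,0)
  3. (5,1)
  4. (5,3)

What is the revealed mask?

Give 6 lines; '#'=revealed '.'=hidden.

Answer: ......
......
#.....
...###
...###
.#.###

Derivation:
Click 1 (4,4) count=0: revealed 9 new [(3,3) (3,4) (3,5) (4,3) (4,4) (4,5) (5,3) (5,4) (5,5)] -> total=9
Click 2 (2,0) count=2: revealed 1 new [(2,0)] -> total=10
Click 3 (5,1) count=2: revealed 1 new [(5,1)] -> total=11
Click 4 (5,3) count=1: revealed 0 new [(none)] -> total=11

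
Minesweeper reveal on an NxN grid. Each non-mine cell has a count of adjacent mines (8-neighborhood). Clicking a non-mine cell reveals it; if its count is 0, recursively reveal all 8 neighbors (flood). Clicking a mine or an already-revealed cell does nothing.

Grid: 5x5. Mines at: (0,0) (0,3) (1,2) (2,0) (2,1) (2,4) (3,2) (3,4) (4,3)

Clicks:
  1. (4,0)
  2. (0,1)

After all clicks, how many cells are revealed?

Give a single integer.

Click 1 (4,0) count=0: revealed 4 new [(3,0) (3,1) (4,0) (4,1)] -> total=4
Click 2 (0,1) count=2: revealed 1 new [(0,1)] -> total=5

Answer: 5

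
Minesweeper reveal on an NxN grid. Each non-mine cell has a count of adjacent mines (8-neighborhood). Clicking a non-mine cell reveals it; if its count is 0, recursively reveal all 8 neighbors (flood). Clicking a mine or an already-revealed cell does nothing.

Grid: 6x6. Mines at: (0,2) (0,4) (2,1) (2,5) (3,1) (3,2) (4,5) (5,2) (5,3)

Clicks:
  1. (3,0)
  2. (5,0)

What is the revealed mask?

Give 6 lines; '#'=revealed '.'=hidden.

Answer: ......
......
......
#.....
##....
##....

Derivation:
Click 1 (3,0) count=2: revealed 1 new [(3,0)] -> total=1
Click 2 (5,0) count=0: revealed 4 new [(4,0) (4,1) (5,0) (5,1)] -> total=5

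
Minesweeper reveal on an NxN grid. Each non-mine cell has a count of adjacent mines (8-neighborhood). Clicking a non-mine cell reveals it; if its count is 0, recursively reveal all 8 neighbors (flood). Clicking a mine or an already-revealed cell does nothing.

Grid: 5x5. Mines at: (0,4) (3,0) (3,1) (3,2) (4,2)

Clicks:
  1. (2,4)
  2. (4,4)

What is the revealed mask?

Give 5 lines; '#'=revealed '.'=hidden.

Click 1 (2,4) count=0: revealed 8 new [(1,3) (1,4) (2,3) (2,4) (3,3) (3,4) (4,3) (4,4)] -> total=8
Click 2 (4,4) count=0: revealed 0 new [(none)] -> total=8

Answer: .....
...##
...##
...##
...##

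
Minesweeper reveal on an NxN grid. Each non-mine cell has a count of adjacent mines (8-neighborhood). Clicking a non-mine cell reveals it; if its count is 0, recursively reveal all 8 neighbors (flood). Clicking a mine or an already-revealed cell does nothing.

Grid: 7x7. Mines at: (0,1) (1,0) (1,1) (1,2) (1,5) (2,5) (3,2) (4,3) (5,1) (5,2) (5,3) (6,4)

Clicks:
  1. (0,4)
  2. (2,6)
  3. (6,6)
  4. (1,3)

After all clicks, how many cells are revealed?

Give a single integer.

Answer: 14

Derivation:
Click 1 (0,4) count=1: revealed 1 new [(0,4)] -> total=1
Click 2 (2,6) count=2: revealed 1 new [(2,6)] -> total=2
Click 3 (6,6) count=0: revealed 11 new [(3,4) (3,5) (3,6) (4,4) (4,5) (4,6) (5,4) (5,5) (5,6) (6,5) (6,6)] -> total=13
Click 4 (1,3) count=1: revealed 1 new [(1,3)] -> total=14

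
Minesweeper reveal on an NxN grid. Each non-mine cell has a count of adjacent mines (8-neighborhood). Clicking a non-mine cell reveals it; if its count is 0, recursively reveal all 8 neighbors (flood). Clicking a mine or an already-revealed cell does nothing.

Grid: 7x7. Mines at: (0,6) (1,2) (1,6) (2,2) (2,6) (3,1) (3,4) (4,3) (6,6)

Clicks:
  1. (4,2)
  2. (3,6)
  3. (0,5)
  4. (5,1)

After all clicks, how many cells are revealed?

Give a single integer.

Answer: 17

Derivation:
Click 1 (4,2) count=2: revealed 1 new [(4,2)] -> total=1
Click 2 (3,6) count=1: revealed 1 new [(3,6)] -> total=2
Click 3 (0,5) count=2: revealed 1 new [(0,5)] -> total=3
Click 4 (5,1) count=0: revealed 14 new [(4,0) (4,1) (5,0) (5,1) (5,2) (5,3) (5,4) (5,5) (6,0) (6,1) (6,2) (6,3) (6,4) (6,5)] -> total=17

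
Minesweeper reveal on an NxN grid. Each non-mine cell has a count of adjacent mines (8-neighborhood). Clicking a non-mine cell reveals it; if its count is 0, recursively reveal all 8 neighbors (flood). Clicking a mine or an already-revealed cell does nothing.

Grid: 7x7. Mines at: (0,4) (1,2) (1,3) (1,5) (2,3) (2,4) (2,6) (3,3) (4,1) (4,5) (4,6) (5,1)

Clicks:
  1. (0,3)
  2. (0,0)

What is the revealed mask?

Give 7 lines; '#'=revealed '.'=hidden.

Click 1 (0,3) count=3: revealed 1 new [(0,3)] -> total=1
Click 2 (0,0) count=0: revealed 8 new [(0,0) (0,1) (1,0) (1,1) (2,0) (2,1) (3,0) (3,1)] -> total=9

Answer: ##.#...
##.....
##.....
##.....
.......
.......
.......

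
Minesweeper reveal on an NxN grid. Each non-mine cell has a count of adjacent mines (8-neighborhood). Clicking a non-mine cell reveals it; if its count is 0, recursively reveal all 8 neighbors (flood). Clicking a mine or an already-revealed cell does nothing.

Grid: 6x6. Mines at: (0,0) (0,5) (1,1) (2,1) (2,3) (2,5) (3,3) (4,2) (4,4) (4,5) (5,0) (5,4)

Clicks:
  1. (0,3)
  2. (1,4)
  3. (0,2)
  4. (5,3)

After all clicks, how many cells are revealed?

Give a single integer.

Answer: 7

Derivation:
Click 1 (0,3) count=0: revealed 6 new [(0,2) (0,3) (0,4) (1,2) (1,3) (1,4)] -> total=6
Click 2 (1,4) count=3: revealed 0 new [(none)] -> total=6
Click 3 (0,2) count=1: revealed 0 new [(none)] -> total=6
Click 4 (5,3) count=3: revealed 1 new [(5,3)] -> total=7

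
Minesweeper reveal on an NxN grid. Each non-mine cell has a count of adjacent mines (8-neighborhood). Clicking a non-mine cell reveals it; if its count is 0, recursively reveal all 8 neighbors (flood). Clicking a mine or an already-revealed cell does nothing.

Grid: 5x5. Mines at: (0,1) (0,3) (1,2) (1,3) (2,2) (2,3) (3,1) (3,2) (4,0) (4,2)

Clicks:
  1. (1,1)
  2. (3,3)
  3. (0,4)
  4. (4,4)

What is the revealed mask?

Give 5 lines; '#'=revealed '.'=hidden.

Answer: ....#
.#...
.....
...##
...##

Derivation:
Click 1 (1,1) count=3: revealed 1 new [(1,1)] -> total=1
Click 2 (3,3) count=4: revealed 1 new [(3,3)] -> total=2
Click 3 (0,4) count=2: revealed 1 new [(0,4)] -> total=3
Click 4 (4,4) count=0: revealed 3 new [(3,4) (4,3) (4,4)] -> total=6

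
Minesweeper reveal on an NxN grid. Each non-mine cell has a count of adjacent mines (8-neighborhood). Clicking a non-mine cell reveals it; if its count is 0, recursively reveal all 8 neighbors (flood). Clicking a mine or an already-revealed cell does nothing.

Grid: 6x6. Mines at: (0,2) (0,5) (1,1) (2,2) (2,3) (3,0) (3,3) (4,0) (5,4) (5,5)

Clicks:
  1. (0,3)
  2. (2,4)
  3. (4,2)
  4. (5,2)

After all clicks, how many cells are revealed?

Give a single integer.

Answer: 8

Derivation:
Click 1 (0,3) count=1: revealed 1 new [(0,3)] -> total=1
Click 2 (2,4) count=2: revealed 1 new [(2,4)] -> total=2
Click 3 (4,2) count=1: revealed 1 new [(4,2)] -> total=3
Click 4 (5,2) count=0: revealed 5 new [(4,1) (4,3) (5,1) (5,2) (5,3)] -> total=8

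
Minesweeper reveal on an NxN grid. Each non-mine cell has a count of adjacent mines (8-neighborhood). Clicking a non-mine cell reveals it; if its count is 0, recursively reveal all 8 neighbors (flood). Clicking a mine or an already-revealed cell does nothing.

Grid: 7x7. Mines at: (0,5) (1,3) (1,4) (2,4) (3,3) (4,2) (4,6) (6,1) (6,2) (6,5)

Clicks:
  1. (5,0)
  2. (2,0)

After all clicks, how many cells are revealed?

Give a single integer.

Click 1 (5,0) count=1: revealed 1 new [(5,0)] -> total=1
Click 2 (2,0) count=0: revealed 15 new [(0,0) (0,1) (0,2) (1,0) (1,1) (1,2) (2,0) (2,1) (2,2) (3,0) (3,1) (3,2) (4,0) (4,1) (5,1)] -> total=16

Answer: 16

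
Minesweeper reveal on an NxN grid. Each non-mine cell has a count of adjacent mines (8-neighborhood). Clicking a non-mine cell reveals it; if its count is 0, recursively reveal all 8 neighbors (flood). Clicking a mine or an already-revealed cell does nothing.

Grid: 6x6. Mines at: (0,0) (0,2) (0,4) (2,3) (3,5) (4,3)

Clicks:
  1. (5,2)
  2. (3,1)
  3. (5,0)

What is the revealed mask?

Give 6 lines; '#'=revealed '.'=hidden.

Answer: ......
###...
###...
###...
###...
###...

Derivation:
Click 1 (5,2) count=1: revealed 1 new [(5,2)] -> total=1
Click 2 (3,1) count=0: revealed 14 new [(1,0) (1,1) (1,2) (2,0) (2,1) (2,2) (3,0) (3,1) (3,2) (4,0) (4,1) (4,2) (5,0) (5,1)] -> total=15
Click 3 (5,0) count=0: revealed 0 new [(none)] -> total=15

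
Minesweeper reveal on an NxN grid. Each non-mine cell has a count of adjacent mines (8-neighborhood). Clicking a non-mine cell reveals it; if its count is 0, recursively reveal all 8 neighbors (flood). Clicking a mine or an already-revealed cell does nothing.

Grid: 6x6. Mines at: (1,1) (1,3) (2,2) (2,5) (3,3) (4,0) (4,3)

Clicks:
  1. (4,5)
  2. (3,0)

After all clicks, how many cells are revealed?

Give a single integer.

Click 1 (4,5) count=0: revealed 6 new [(3,4) (3,5) (4,4) (4,5) (5,4) (5,5)] -> total=6
Click 2 (3,0) count=1: revealed 1 new [(3,0)] -> total=7

Answer: 7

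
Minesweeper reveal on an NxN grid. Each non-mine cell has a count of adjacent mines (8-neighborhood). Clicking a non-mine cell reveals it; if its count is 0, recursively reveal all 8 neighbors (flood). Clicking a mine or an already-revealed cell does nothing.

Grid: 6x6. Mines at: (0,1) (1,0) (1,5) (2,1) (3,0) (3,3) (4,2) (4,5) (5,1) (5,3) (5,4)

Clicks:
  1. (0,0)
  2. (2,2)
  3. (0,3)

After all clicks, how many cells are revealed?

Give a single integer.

Click 1 (0,0) count=2: revealed 1 new [(0,0)] -> total=1
Click 2 (2,2) count=2: revealed 1 new [(2,2)] -> total=2
Click 3 (0,3) count=0: revealed 8 new [(0,2) (0,3) (0,4) (1,2) (1,3) (1,4) (2,3) (2,4)] -> total=10

Answer: 10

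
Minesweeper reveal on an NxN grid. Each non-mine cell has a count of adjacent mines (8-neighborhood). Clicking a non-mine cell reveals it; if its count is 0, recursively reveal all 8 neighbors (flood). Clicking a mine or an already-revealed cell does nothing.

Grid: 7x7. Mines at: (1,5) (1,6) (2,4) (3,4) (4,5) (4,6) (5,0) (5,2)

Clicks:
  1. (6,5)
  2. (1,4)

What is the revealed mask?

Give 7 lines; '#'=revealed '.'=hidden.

Answer: .......
....#..
.......
.......
.......
...####
...####

Derivation:
Click 1 (6,5) count=0: revealed 8 new [(5,3) (5,4) (5,5) (5,6) (6,3) (6,4) (6,5) (6,6)] -> total=8
Click 2 (1,4) count=2: revealed 1 new [(1,4)] -> total=9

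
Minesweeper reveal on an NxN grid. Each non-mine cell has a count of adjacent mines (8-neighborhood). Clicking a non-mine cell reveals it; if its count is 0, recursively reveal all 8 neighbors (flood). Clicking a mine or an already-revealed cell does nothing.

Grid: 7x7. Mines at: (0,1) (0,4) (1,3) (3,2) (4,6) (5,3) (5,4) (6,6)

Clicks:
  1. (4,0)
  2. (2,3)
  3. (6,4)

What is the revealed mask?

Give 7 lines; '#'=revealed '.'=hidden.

Answer: .......
##.....
##.#...
##.....
###....
###....
###.#..

Derivation:
Click 1 (4,0) count=0: revealed 15 new [(1,0) (1,1) (2,0) (2,1) (3,0) (3,1) (4,0) (4,1) (4,2) (5,0) (5,1) (5,2) (6,0) (6,1) (6,2)] -> total=15
Click 2 (2,3) count=2: revealed 1 new [(2,3)] -> total=16
Click 3 (6,4) count=2: revealed 1 new [(6,4)] -> total=17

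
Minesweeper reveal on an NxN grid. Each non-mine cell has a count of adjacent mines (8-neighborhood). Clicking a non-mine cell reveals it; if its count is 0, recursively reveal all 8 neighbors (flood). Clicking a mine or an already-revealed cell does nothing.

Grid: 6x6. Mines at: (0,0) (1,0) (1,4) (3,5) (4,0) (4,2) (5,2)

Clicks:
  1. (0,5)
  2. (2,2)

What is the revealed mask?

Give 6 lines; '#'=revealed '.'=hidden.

Answer: .###.#
.###..
.###..
.###..
......
......

Derivation:
Click 1 (0,5) count=1: revealed 1 new [(0,5)] -> total=1
Click 2 (2,2) count=0: revealed 12 new [(0,1) (0,2) (0,3) (1,1) (1,2) (1,3) (2,1) (2,2) (2,3) (3,1) (3,2) (3,3)] -> total=13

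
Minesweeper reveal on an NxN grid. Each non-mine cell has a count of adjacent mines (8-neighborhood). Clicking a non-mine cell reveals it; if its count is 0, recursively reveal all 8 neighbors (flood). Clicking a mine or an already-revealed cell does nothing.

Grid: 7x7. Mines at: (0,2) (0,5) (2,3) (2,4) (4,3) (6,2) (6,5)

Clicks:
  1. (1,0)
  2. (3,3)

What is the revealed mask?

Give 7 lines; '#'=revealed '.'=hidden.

Click 1 (1,0) count=0: revealed 19 new [(0,0) (0,1) (1,0) (1,1) (1,2) (2,0) (2,1) (2,2) (3,0) (3,1) (3,2) (4,0) (4,1) (4,2) (5,0) (5,1) (5,2) (6,0) (6,1)] -> total=19
Click 2 (3,3) count=3: revealed 1 new [(3,3)] -> total=20

Answer: ##.....
###....
###....
####...
###....
###....
##.....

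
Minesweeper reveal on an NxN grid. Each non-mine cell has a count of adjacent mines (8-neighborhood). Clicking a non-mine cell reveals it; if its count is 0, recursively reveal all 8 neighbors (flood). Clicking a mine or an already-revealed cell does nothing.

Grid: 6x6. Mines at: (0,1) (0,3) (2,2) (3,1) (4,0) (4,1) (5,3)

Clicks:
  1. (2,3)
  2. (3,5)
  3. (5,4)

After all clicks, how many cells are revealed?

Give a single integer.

Answer: 16

Derivation:
Click 1 (2,3) count=1: revealed 1 new [(2,3)] -> total=1
Click 2 (3,5) count=0: revealed 15 new [(0,4) (0,5) (1,3) (1,4) (1,5) (2,4) (2,5) (3,3) (3,4) (3,5) (4,3) (4,4) (4,5) (5,4) (5,5)] -> total=16
Click 3 (5,4) count=1: revealed 0 new [(none)] -> total=16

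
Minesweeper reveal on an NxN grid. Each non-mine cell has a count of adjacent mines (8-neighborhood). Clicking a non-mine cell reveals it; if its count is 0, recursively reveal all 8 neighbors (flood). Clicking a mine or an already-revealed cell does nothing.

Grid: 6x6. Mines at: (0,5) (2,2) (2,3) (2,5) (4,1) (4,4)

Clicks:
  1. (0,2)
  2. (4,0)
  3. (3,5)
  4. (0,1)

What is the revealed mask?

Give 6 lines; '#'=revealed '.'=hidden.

Click 1 (0,2) count=0: revealed 14 new [(0,0) (0,1) (0,2) (0,3) (0,4) (1,0) (1,1) (1,2) (1,3) (1,4) (2,0) (2,1) (3,0) (3,1)] -> total=14
Click 2 (4,0) count=1: revealed 1 new [(4,0)] -> total=15
Click 3 (3,5) count=2: revealed 1 new [(3,5)] -> total=16
Click 4 (0,1) count=0: revealed 0 new [(none)] -> total=16

Answer: #####.
#####.
##....
##...#
#.....
......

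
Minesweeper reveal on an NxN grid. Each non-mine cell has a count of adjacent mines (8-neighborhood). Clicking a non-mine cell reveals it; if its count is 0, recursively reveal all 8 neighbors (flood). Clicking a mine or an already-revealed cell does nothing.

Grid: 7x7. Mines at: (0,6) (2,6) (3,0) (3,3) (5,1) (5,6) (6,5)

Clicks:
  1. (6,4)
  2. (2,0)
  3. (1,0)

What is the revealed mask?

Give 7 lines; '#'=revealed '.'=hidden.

Answer: ######.
######.
######.
.......
.......
.......
....#..

Derivation:
Click 1 (6,4) count=1: revealed 1 new [(6,4)] -> total=1
Click 2 (2,0) count=1: revealed 1 new [(2,0)] -> total=2
Click 3 (1,0) count=0: revealed 17 new [(0,0) (0,1) (0,2) (0,3) (0,4) (0,5) (1,0) (1,1) (1,2) (1,3) (1,4) (1,5) (2,1) (2,2) (2,3) (2,4) (2,5)] -> total=19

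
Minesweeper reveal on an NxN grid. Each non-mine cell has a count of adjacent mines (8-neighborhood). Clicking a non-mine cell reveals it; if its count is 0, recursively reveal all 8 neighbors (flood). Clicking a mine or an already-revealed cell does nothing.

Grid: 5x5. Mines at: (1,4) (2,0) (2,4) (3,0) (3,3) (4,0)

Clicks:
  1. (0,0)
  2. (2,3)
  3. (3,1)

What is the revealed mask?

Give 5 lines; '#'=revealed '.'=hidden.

Click 1 (0,0) count=0: revealed 11 new [(0,0) (0,1) (0,2) (0,3) (1,0) (1,1) (1,2) (1,3) (2,1) (2,2) (2,3)] -> total=11
Click 2 (2,3) count=3: revealed 0 new [(none)] -> total=11
Click 3 (3,1) count=3: revealed 1 new [(3,1)] -> total=12

Answer: ####.
####.
.###.
.#...
.....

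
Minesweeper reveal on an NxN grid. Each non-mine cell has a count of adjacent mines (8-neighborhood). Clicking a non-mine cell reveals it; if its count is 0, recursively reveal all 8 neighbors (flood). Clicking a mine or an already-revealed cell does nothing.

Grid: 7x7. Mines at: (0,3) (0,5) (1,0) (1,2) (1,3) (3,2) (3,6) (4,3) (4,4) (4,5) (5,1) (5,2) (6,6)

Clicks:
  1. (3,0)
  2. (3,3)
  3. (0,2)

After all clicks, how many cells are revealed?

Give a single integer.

Answer: 8

Derivation:
Click 1 (3,0) count=0: revealed 6 new [(2,0) (2,1) (3,0) (3,1) (4,0) (4,1)] -> total=6
Click 2 (3,3) count=3: revealed 1 new [(3,3)] -> total=7
Click 3 (0,2) count=3: revealed 1 new [(0,2)] -> total=8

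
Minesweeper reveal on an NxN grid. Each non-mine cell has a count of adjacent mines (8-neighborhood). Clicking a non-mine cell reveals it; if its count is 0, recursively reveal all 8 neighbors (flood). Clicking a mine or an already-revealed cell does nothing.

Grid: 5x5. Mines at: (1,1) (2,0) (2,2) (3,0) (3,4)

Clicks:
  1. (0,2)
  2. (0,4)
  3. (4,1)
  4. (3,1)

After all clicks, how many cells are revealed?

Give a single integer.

Answer: 10

Derivation:
Click 1 (0,2) count=1: revealed 1 new [(0,2)] -> total=1
Click 2 (0,4) count=0: revealed 7 new [(0,3) (0,4) (1,2) (1,3) (1,4) (2,3) (2,4)] -> total=8
Click 3 (4,1) count=1: revealed 1 new [(4,1)] -> total=9
Click 4 (3,1) count=3: revealed 1 new [(3,1)] -> total=10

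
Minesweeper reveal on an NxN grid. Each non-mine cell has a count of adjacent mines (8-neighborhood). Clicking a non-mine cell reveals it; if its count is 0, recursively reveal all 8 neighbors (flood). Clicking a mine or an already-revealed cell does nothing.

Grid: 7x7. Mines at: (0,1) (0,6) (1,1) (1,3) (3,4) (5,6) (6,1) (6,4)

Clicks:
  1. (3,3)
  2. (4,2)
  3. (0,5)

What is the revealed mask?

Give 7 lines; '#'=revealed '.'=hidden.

Click 1 (3,3) count=1: revealed 1 new [(3,3)] -> total=1
Click 2 (4,2) count=0: revealed 15 new [(2,0) (2,1) (2,2) (2,3) (3,0) (3,1) (3,2) (4,0) (4,1) (4,2) (4,3) (5,0) (5,1) (5,2) (5,3)] -> total=16
Click 3 (0,5) count=1: revealed 1 new [(0,5)] -> total=17

Answer: .....#.
.......
####...
####...
####...
####...
.......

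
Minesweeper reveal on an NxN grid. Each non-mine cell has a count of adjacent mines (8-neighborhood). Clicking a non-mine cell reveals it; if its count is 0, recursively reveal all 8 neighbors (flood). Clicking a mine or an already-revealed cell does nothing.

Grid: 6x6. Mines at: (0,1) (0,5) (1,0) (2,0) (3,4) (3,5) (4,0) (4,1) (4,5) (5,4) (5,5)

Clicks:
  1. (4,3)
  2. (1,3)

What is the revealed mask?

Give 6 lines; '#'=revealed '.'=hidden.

Answer: ..###.
.####.
.####.
.###..
...#..
......

Derivation:
Click 1 (4,3) count=2: revealed 1 new [(4,3)] -> total=1
Click 2 (1,3) count=0: revealed 14 new [(0,2) (0,3) (0,4) (1,1) (1,2) (1,3) (1,4) (2,1) (2,2) (2,3) (2,4) (3,1) (3,2) (3,3)] -> total=15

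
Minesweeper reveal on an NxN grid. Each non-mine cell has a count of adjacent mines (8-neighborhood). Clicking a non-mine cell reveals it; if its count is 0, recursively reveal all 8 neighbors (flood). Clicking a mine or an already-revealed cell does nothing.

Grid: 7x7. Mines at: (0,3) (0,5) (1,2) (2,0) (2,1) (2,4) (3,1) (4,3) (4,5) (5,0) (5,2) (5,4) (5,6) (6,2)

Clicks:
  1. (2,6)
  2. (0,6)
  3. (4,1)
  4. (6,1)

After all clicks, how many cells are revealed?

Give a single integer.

Answer: 9

Derivation:
Click 1 (2,6) count=0: revealed 6 new [(1,5) (1,6) (2,5) (2,6) (3,5) (3,6)] -> total=6
Click 2 (0,6) count=1: revealed 1 new [(0,6)] -> total=7
Click 3 (4,1) count=3: revealed 1 new [(4,1)] -> total=8
Click 4 (6,1) count=3: revealed 1 new [(6,1)] -> total=9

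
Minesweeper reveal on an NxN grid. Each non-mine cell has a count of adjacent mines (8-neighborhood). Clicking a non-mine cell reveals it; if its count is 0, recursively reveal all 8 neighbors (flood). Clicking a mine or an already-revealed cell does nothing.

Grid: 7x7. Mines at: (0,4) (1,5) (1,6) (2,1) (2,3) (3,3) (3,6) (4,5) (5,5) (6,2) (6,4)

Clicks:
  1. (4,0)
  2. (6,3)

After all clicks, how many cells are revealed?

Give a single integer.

Click 1 (4,0) count=0: revealed 11 new [(3,0) (3,1) (3,2) (4,0) (4,1) (4,2) (5,0) (5,1) (5,2) (6,0) (6,1)] -> total=11
Click 2 (6,3) count=2: revealed 1 new [(6,3)] -> total=12

Answer: 12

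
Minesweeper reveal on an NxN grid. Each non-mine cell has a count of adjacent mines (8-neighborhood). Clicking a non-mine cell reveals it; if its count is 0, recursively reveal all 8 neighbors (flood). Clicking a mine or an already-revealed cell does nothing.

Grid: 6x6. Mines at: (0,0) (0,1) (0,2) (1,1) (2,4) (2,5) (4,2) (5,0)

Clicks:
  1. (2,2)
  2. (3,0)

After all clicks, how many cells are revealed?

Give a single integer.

Answer: 7

Derivation:
Click 1 (2,2) count=1: revealed 1 new [(2,2)] -> total=1
Click 2 (3,0) count=0: revealed 6 new [(2,0) (2,1) (3,0) (3,1) (4,0) (4,1)] -> total=7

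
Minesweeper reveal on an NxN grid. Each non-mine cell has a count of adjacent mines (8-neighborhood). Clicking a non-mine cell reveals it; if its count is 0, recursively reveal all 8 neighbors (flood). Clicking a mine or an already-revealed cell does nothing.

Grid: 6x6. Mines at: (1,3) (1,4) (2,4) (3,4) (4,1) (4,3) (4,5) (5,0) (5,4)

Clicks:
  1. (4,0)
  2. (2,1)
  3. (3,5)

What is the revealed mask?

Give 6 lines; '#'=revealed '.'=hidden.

Answer: ###...
###...
###...
###..#
#.....
......

Derivation:
Click 1 (4,0) count=2: revealed 1 new [(4,0)] -> total=1
Click 2 (2,1) count=0: revealed 12 new [(0,0) (0,1) (0,2) (1,0) (1,1) (1,2) (2,0) (2,1) (2,2) (3,0) (3,1) (3,2)] -> total=13
Click 3 (3,5) count=3: revealed 1 new [(3,5)] -> total=14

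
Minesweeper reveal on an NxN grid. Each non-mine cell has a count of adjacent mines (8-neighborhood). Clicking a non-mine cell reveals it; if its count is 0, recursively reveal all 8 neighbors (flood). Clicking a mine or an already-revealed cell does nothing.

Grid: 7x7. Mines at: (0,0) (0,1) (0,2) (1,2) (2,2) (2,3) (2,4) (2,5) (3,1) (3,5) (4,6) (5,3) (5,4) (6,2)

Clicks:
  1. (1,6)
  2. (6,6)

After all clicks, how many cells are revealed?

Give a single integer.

Answer: 5

Derivation:
Click 1 (1,6) count=1: revealed 1 new [(1,6)] -> total=1
Click 2 (6,6) count=0: revealed 4 new [(5,5) (5,6) (6,5) (6,6)] -> total=5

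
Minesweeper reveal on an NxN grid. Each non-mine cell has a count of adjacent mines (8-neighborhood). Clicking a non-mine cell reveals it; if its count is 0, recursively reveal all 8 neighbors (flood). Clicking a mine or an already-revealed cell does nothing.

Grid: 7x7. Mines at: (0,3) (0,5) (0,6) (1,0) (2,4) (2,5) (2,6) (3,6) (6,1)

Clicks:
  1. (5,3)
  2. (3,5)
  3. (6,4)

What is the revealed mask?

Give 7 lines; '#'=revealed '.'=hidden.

Click 1 (5,3) count=0: revealed 32 new [(1,1) (1,2) (1,3) (2,0) (2,1) (2,2) (2,3) (3,0) (3,1) (3,2) (3,3) (3,4) (3,5) (4,0) (4,1) (4,2) (4,3) (4,4) (4,5) (4,6) (5,0) (5,1) (5,2) (5,3) (5,4) (5,5) (5,6) (6,2) (6,3) (6,4) (6,5) (6,6)] -> total=32
Click 2 (3,5) count=4: revealed 0 new [(none)] -> total=32
Click 3 (6,4) count=0: revealed 0 new [(none)] -> total=32

Answer: .......
.###...
####...
######.
#######
#######
..#####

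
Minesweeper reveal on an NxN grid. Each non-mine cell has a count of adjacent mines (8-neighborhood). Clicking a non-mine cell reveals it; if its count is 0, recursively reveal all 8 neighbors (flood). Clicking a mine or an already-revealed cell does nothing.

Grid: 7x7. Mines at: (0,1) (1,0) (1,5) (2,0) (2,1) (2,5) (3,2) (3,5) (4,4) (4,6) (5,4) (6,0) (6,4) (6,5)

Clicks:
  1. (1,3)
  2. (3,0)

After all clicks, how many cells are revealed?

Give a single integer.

Click 1 (1,3) count=0: revealed 9 new [(0,2) (0,3) (0,4) (1,2) (1,3) (1,4) (2,2) (2,3) (2,4)] -> total=9
Click 2 (3,0) count=2: revealed 1 new [(3,0)] -> total=10

Answer: 10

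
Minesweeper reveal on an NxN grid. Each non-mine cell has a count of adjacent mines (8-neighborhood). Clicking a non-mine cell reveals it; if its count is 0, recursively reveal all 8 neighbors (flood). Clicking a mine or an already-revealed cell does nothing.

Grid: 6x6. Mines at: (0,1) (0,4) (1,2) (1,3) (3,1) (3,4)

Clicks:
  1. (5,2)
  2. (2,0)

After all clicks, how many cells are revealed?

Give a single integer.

Answer: 13

Derivation:
Click 1 (5,2) count=0: revealed 12 new [(4,0) (4,1) (4,2) (4,3) (4,4) (4,5) (5,0) (5,1) (5,2) (5,3) (5,4) (5,5)] -> total=12
Click 2 (2,0) count=1: revealed 1 new [(2,0)] -> total=13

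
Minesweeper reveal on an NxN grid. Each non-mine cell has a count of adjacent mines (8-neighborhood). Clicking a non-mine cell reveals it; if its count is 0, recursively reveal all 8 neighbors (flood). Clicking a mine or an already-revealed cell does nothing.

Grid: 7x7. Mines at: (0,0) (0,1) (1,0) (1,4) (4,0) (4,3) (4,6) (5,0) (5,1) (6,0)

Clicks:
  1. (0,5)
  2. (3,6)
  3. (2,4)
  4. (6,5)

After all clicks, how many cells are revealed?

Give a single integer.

Click 1 (0,5) count=1: revealed 1 new [(0,5)] -> total=1
Click 2 (3,6) count=1: revealed 1 new [(3,6)] -> total=2
Click 3 (2,4) count=1: revealed 1 new [(2,4)] -> total=3
Click 4 (6,5) count=0: revealed 10 new [(5,2) (5,3) (5,4) (5,5) (5,6) (6,2) (6,3) (6,4) (6,5) (6,6)] -> total=13

Answer: 13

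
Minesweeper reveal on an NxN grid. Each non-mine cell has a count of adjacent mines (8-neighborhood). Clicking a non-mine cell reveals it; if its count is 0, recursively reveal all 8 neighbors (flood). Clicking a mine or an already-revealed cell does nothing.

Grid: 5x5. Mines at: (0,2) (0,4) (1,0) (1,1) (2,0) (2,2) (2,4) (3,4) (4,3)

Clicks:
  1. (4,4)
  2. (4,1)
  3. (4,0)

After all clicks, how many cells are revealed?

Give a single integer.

Click 1 (4,4) count=2: revealed 1 new [(4,4)] -> total=1
Click 2 (4,1) count=0: revealed 6 new [(3,0) (3,1) (3,2) (4,0) (4,1) (4,2)] -> total=7
Click 3 (4,0) count=0: revealed 0 new [(none)] -> total=7

Answer: 7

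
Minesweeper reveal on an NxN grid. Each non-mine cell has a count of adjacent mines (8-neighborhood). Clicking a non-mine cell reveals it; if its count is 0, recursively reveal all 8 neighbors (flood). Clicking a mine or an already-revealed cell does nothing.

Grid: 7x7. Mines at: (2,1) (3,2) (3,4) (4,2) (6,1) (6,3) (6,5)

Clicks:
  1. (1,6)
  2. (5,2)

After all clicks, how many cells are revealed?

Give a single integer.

Click 1 (1,6) count=0: revealed 25 new [(0,0) (0,1) (0,2) (0,3) (0,4) (0,5) (0,6) (1,0) (1,1) (1,2) (1,3) (1,4) (1,5) (1,6) (2,2) (2,3) (2,4) (2,5) (2,6) (3,5) (3,6) (4,5) (4,6) (5,5) (5,6)] -> total=25
Click 2 (5,2) count=3: revealed 1 new [(5,2)] -> total=26

Answer: 26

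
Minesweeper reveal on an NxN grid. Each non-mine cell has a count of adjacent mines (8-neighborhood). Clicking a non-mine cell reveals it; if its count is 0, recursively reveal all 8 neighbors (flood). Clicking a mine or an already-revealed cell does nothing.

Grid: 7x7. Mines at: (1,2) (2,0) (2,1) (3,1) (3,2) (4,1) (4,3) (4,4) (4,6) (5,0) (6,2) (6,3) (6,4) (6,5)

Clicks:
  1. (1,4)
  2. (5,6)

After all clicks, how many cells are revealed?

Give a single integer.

Click 1 (1,4) count=0: revealed 16 new [(0,3) (0,4) (0,5) (0,6) (1,3) (1,4) (1,5) (1,6) (2,3) (2,4) (2,5) (2,6) (3,3) (3,4) (3,5) (3,6)] -> total=16
Click 2 (5,6) count=2: revealed 1 new [(5,6)] -> total=17

Answer: 17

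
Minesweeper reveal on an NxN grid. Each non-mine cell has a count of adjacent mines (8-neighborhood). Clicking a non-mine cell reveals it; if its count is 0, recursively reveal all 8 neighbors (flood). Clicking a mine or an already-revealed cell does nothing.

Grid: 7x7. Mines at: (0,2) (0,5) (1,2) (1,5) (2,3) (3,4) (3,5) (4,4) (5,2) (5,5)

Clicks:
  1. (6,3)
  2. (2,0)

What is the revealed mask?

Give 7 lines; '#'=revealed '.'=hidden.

Click 1 (6,3) count=1: revealed 1 new [(6,3)] -> total=1
Click 2 (2,0) count=0: revealed 17 new [(0,0) (0,1) (1,0) (1,1) (2,0) (2,1) (2,2) (3,0) (3,1) (3,2) (4,0) (4,1) (4,2) (5,0) (5,1) (6,0) (6,1)] -> total=18

Answer: ##.....
##.....
###....
###....
###....
##.....
##.#...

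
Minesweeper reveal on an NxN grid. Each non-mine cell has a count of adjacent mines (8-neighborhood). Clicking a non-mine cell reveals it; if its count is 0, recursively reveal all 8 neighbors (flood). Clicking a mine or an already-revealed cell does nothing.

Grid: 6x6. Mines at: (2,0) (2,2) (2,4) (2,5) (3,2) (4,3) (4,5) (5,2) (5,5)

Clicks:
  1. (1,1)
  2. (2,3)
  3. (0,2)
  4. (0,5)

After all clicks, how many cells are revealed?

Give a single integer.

Answer: 13

Derivation:
Click 1 (1,1) count=2: revealed 1 new [(1,1)] -> total=1
Click 2 (2,3) count=3: revealed 1 new [(2,3)] -> total=2
Click 3 (0,2) count=0: revealed 11 new [(0,0) (0,1) (0,2) (0,3) (0,4) (0,5) (1,0) (1,2) (1,3) (1,4) (1,5)] -> total=13
Click 4 (0,5) count=0: revealed 0 new [(none)] -> total=13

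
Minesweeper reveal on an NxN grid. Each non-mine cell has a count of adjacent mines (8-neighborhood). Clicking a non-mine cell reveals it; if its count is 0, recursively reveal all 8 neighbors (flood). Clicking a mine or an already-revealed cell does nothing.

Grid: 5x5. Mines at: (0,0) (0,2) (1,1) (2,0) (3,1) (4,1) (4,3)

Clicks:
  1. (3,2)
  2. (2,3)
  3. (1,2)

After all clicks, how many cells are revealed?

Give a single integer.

Answer: 11

Derivation:
Click 1 (3,2) count=3: revealed 1 new [(3,2)] -> total=1
Click 2 (2,3) count=0: revealed 10 new [(0,3) (0,4) (1,2) (1,3) (1,4) (2,2) (2,3) (2,4) (3,3) (3,4)] -> total=11
Click 3 (1,2) count=2: revealed 0 new [(none)] -> total=11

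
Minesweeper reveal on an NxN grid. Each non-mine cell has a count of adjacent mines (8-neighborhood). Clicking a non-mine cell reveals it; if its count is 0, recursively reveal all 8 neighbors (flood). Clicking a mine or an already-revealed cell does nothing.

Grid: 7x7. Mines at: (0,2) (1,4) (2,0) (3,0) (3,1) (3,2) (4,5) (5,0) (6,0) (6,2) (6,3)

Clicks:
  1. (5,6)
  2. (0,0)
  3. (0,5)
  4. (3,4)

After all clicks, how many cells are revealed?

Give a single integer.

Click 1 (5,6) count=1: revealed 1 new [(5,6)] -> total=1
Click 2 (0,0) count=0: revealed 4 new [(0,0) (0,1) (1,0) (1,1)] -> total=5
Click 3 (0,5) count=1: revealed 1 new [(0,5)] -> total=6
Click 4 (3,4) count=1: revealed 1 new [(3,4)] -> total=7

Answer: 7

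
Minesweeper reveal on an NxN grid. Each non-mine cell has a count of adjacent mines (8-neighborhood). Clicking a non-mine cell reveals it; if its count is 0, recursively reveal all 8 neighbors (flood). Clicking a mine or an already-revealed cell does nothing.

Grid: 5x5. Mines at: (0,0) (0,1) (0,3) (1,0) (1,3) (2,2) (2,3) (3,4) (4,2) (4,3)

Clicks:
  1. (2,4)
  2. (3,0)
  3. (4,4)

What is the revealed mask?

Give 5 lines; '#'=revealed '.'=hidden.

Answer: .....
.....
##..#
##...
##..#

Derivation:
Click 1 (2,4) count=3: revealed 1 new [(2,4)] -> total=1
Click 2 (3,0) count=0: revealed 6 new [(2,0) (2,1) (3,0) (3,1) (4,0) (4,1)] -> total=7
Click 3 (4,4) count=2: revealed 1 new [(4,4)] -> total=8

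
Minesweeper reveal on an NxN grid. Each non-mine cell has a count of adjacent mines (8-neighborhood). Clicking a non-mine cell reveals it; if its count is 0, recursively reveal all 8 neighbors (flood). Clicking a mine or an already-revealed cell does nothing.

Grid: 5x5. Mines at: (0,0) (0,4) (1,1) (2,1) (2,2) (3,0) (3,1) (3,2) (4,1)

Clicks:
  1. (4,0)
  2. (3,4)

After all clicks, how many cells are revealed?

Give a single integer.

Click 1 (4,0) count=3: revealed 1 new [(4,0)] -> total=1
Click 2 (3,4) count=0: revealed 8 new [(1,3) (1,4) (2,3) (2,4) (3,3) (3,4) (4,3) (4,4)] -> total=9

Answer: 9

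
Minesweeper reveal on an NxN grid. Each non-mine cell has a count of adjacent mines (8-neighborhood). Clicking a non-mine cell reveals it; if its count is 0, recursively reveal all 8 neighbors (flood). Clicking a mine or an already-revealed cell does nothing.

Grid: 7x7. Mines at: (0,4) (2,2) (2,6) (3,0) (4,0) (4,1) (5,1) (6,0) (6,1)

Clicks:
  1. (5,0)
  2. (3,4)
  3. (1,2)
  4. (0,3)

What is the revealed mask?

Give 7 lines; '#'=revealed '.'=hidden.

Click 1 (5,0) count=5: revealed 1 new [(5,0)] -> total=1
Click 2 (3,4) count=0: revealed 26 new [(1,3) (1,4) (1,5) (2,3) (2,4) (2,5) (3,2) (3,3) (3,4) (3,5) (3,6) (4,2) (4,3) (4,4) (4,5) (4,6) (5,2) (5,3) (5,4) (5,5) (5,6) (6,2) (6,3) (6,4) (6,5) (6,6)] -> total=27
Click 3 (1,2) count=1: revealed 1 new [(1,2)] -> total=28
Click 4 (0,3) count=1: revealed 1 new [(0,3)] -> total=29

Answer: ...#...
..####.
...###.
..#####
..#####
#.#####
..#####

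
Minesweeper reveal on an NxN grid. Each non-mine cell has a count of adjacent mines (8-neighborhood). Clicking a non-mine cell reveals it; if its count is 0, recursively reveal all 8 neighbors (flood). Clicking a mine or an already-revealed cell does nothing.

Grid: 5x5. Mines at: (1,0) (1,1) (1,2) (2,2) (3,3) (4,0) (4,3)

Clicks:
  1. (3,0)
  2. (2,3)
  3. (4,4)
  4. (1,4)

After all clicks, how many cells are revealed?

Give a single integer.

Click 1 (3,0) count=1: revealed 1 new [(3,0)] -> total=1
Click 2 (2,3) count=3: revealed 1 new [(2,3)] -> total=2
Click 3 (4,4) count=2: revealed 1 new [(4,4)] -> total=3
Click 4 (1,4) count=0: revealed 5 new [(0,3) (0,4) (1,3) (1,4) (2,4)] -> total=8

Answer: 8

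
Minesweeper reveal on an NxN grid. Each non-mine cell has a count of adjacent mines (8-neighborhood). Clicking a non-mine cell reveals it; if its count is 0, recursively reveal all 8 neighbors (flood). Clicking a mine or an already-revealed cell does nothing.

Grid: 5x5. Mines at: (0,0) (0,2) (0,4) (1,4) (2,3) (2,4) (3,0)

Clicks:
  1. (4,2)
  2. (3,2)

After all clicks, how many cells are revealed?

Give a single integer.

Click 1 (4,2) count=0: revealed 8 new [(3,1) (3,2) (3,3) (3,4) (4,1) (4,2) (4,3) (4,4)] -> total=8
Click 2 (3,2) count=1: revealed 0 new [(none)] -> total=8

Answer: 8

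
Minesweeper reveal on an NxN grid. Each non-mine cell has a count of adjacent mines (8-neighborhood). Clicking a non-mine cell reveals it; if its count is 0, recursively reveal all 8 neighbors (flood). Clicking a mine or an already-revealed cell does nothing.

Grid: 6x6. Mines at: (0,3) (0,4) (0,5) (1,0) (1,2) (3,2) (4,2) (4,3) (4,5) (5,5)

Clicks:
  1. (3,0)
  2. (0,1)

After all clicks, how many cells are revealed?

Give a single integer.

Click 1 (3,0) count=0: revealed 8 new [(2,0) (2,1) (3,0) (3,1) (4,0) (4,1) (5,0) (5,1)] -> total=8
Click 2 (0,1) count=2: revealed 1 new [(0,1)] -> total=9

Answer: 9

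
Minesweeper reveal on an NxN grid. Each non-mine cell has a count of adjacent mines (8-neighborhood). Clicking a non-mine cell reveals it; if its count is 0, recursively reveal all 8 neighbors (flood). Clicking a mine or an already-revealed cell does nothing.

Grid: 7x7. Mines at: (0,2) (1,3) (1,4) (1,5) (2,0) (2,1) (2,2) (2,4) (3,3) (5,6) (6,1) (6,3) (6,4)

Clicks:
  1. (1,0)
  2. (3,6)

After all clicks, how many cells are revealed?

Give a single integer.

Answer: 7

Derivation:
Click 1 (1,0) count=2: revealed 1 new [(1,0)] -> total=1
Click 2 (3,6) count=0: revealed 6 new [(2,5) (2,6) (3,5) (3,6) (4,5) (4,6)] -> total=7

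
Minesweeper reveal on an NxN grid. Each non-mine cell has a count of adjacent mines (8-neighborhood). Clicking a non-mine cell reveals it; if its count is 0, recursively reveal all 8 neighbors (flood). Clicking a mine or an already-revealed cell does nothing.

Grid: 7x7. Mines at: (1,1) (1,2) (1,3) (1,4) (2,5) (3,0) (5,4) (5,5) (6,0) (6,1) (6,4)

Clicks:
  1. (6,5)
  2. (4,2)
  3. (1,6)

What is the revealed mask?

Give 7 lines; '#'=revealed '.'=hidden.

Answer: .......
......#
.####..
.####..
.####..
.###...
.....#.

Derivation:
Click 1 (6,5) count=3: revealed 1 new [(6,5)] -> total=1
Click 2 (4,2) count=0: revealed 15 new [(2,1) (2,2) (2,3) (2,4) (3,1) (3,2) (3,3) (3,4) (4,1) (4,2) (4,3) (4,4) (5,1) (5,2) (5,3)] -> total=16
Click 3 (1,6) count=1: revealed 1 new [(1,6)] -> total=17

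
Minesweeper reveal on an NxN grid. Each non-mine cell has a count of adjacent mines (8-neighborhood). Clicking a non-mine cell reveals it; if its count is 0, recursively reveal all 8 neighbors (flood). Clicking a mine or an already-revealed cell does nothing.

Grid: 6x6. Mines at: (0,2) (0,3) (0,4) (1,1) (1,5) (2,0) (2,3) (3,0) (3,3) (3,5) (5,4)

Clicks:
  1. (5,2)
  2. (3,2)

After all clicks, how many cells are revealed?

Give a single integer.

Answer: 9

Derivation:
Click 1 (5,2) count=0: revealed 8 new [(4,0) (4,1) (4,2) (4,3) (5,0) (5,1) (5,2) (5,3)] -> total=8
Click 2 (3,2) count=2: revealed 1 new [(3,2)] -> total=9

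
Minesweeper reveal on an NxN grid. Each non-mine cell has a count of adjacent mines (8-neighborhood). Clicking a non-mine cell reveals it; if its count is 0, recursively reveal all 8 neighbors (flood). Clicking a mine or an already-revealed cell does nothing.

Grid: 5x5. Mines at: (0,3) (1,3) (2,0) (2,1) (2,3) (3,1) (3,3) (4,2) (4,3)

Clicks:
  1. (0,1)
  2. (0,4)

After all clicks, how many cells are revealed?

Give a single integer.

Click 1 (0,1) count=0: revealed 6 new [(0,0) (0,1) (0,2) (1,0) (1,1) (1,2)] -> total=6
Click 2 (0,4) count=2: revealed 1 new [(0,4)] -> total=7

Answer: 7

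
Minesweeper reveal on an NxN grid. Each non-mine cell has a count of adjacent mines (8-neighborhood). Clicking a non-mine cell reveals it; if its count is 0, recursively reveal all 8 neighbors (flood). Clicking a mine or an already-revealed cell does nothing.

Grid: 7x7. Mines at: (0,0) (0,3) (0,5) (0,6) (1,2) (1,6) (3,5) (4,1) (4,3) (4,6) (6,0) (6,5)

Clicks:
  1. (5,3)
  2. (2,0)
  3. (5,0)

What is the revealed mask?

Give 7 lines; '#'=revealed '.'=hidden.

Answer: .......
##.....
##.....
##.....
.......
#..#...
.......

Derivation:
Click 1 (5,3) count=1: revealed 1 new [(5,3)] -> total=1
Click 2 (2,0) count=0: revealed 6 new [(1,0) (1,1) (2,0) (2,1) (3,0) (3,1)] -> total=7
Click 3 (5,0) count=2: revealed 1 new [(5,0)] -> total=8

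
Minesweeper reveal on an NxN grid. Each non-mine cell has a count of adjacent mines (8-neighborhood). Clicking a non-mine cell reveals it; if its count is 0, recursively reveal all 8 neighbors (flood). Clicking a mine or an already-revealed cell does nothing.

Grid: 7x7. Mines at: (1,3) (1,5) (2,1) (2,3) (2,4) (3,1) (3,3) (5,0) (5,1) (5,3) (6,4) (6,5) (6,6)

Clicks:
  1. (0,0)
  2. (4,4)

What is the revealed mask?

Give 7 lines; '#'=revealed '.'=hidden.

Answer: ###....
###....
.......
.......
....#..
.......
.......

Derivation:
Click 1 (0,0) count=0: revealed 6 new [(0,0) (0,1) (0,2) (1,0) (1,1) (1,2)] -> total=6
Click 2 (4,4) count=2: revealed 1 new [(4,4)] -> total=7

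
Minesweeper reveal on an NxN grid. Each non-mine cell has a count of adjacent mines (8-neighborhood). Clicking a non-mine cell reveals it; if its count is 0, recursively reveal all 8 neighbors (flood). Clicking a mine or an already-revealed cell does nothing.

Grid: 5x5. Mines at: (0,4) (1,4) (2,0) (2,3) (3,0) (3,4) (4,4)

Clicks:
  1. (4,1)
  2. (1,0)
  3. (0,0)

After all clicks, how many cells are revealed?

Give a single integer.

Click 1 (4,1) count=1: revealed 1 new [(4,1)] -> total=1
Click 2 (1,0) count=1: revealed 1 new [(1,0)] -> total=2
Click 3 (0,0) count=0: revealed 7 new [(0,0) (0,1) (0,2) (0,3) (1,1) (1,2) (1,3)] -> total=9

Answer: 9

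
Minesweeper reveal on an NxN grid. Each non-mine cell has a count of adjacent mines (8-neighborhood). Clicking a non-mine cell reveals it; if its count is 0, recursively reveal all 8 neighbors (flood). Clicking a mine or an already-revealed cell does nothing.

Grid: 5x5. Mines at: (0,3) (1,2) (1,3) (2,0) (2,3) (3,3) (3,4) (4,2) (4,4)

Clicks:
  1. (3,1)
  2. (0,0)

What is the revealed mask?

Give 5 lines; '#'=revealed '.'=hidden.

Answer: ##...
##...
.....
.#...
.....

Derivation:
Click 1 (3,1) count=2: revealed 1 new [(3,1)] -> total=1
Click 2 (0,0) count=0: revealed 4 new [(0,0) (0,1) (1,0) (1,1)] -> total=5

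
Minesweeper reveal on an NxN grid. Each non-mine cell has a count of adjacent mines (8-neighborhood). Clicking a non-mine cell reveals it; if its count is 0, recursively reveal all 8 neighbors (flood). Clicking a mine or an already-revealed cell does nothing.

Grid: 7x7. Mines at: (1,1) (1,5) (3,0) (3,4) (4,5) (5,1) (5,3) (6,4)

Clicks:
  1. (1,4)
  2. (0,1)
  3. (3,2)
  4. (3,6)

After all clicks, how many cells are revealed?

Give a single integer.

Click 1 (1,4) count=1: revealed 1 new [(1,4)] -> total=1
Click 2 (0,1) count=1: revealed 1 new [(0,1)] -> total=2
Click 3 (3,2) count=0: revealed 9 new [(2,1) (2,2) (2,3) (3,1) (3,2) (3,3) (4,1) (4,2) (4,3)] -> total=11
Click 4 (3,6) count=1: revealed 1 new [(3,6)] -> total=12

Answer: 12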